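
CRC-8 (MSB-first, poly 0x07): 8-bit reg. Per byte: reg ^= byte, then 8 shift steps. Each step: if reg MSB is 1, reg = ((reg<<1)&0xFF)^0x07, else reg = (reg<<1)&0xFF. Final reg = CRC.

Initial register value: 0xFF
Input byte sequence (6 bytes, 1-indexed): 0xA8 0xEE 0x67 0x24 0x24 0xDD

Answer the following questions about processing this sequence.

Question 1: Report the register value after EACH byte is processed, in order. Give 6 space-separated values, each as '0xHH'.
0xA2 0xE3 0x95 0x1E 0xA6 0x66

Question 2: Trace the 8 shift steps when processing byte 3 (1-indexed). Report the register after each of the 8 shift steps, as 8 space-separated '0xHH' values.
After byte 1 (0xA8): reg=0xA2
After byte 2 (0xEE): reg=0xE3
Register before byte 3: 0xE3
After XOR with byte 0x67: 0x84

Answer: 0x0F 0x1E 0x3C 0x78 0xF0 0xE7 0xC9 0x95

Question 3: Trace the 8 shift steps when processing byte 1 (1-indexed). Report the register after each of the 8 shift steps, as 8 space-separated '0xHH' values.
Register before byte 1: 0xFF
After XOR with byte 0xA8: 0x57

Answer: 0xAE 0x5B 0xB6 0x6B 0xD6 0xAB 0x51 0xA2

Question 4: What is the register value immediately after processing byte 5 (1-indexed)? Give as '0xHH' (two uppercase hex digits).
Answer: 0xA6

Derivation:
After byte 1 (0xA8): reg=0xA2
After byte 2 (0xEE): reg=0xE3
After byte 3 (0x67): reg=0x95
After byte 4 (0x24): reg=0x1E
After byte 5 (0x24): reg=0xA6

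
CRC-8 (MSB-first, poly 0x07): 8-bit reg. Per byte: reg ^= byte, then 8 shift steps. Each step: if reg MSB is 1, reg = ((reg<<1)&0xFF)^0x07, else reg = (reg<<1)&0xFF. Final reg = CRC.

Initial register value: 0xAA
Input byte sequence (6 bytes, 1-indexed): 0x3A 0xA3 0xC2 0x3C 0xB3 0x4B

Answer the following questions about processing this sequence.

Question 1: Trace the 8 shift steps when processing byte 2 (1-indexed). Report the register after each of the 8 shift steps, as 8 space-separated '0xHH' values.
Answer: 0xB4 0x6F 0xDE 0xBB 0x71 0xE2 0xC3 0x81

Derivation:
After byte 1 (0x3A): reg=0xF9
Register before byte 2: 0xF9
After XOR with byte 0xA3: 0x5A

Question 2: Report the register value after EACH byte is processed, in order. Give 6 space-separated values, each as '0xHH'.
0xF9 0x81 0xCE 0xD0 0x2E 0x3C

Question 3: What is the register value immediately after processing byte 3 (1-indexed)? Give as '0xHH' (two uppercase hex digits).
Answer: 0xCE

Derivation:
After byte 1 (0x3A): reg=0xF9
After byte 2 (0xA3): reg=0x81
After byte 3 (0xC2): reg=0xCE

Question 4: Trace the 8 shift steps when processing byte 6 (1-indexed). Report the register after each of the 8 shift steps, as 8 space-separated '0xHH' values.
Answer: 0xCA 0x93 0x21 0x42 0x84 0x0F 0x1E 0x3C

Derivation:
After byte 1 (0x3A): reg=0xF9
After byte 2 (0xA3): reg=0x81
After byte 3 (0xC2): reg=0xCE
After byte 4 (0x3C): reg=0xD0
After byte 5 (0xB3): reg=0x2E
Register before byte 6: 0x2E
After XOR with byte 0x4B: 0x65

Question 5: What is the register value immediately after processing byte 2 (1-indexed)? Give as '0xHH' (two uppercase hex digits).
Answer: 0x81

Derivation:
After byte 1 (0x3A): reg=0xF9
After byte 2 (0xA3): reg=0x81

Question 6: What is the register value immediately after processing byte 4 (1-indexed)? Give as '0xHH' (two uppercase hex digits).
After byte 1 (0x3A): reg=0xF9
After byte 2 (0xA3): reg=0x81
After byte 3 (0xC2): reg=0xCE
After byte 4 (0x3C): reg=0xD0

Answer: 0xD0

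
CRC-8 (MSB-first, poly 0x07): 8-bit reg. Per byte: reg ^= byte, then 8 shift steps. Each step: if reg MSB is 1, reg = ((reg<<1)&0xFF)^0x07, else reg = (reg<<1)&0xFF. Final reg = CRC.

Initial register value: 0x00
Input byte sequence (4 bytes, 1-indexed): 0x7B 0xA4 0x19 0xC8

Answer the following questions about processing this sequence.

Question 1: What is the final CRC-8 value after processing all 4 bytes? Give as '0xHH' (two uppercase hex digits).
After byte 1 (0x7B): reg=0x66
After byte 2 (0xA4): reg=0x40
After byte 3 (0x19): reg=0x88
After byte 4 (0xC8): reg=0xC7

Answer: 0xC7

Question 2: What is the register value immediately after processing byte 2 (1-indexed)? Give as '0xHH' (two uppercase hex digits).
Answer: 0x40

Derivation:
After byte 1 (0x7B): reg=0x66
After byte 2 (0xA4): reg=0x40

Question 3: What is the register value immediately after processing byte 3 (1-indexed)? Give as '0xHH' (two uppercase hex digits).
Answer: 0x88

Derivation:
After byte 1 (0x7B): reg=0x66
After byte 2 (0xA4): reg=0x40
After byte 3 (0x19): reg=0x88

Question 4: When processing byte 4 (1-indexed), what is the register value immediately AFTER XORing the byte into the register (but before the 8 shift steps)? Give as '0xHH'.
Answer: 0x40

Derivation:
Register before byte 4: 0x88
Byte 4: 0xC8
0x88 XOR 0xC8 = 0x40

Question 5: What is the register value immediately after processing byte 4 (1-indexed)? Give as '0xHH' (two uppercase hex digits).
Answer: 0xC7

Derivation:
After byte 1 (0x7B): reg=0x66
After byte 2 (0xA4): reg=0x40
After byte 3 (0x19): reg=0x88
After byte 4 (0xC8): reg=0xC7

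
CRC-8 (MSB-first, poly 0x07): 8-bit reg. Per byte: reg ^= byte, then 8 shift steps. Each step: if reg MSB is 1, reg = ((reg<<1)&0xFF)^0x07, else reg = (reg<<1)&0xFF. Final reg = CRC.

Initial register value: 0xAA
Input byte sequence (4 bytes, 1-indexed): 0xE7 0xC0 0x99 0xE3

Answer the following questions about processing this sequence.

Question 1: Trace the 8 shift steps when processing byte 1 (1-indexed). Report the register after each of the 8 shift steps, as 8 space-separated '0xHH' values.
Register before byte 1: 0xAA
After XOR with byte 0xE7: 0x4D

Answer: 0x9A 0x33 0x66 0xCC 0x9F 0x39 0x72 0xE4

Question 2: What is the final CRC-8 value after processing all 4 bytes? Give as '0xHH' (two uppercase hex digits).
Answer: 0x13

Derivation:
After byte 1 (0xE7): reg=0xE4
After byte 2 (0xC0): reg=0xFC
After byte 3 (0x99): reg=0x3C
After byte 4 (0xE3): reg=0x13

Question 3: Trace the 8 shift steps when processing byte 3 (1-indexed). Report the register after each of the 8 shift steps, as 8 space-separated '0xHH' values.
After byte 1 (0xE7): reg=0xE4
After byte 2 (0xC0): reg=0xFC
Register before byte 3: 0xFC
After XOR with byte 0x99: 0x65

Answer: 0xCA 0x93 0x21 0x42 0x84 0x0F 0x1E 0x3C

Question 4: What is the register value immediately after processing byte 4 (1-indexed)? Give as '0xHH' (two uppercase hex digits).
After byte 1 (0xE7): reg=0xE4
After byte 2 (0xC0): reg=0xFC
After byte 3 (0x99): reg=0x3C
After byte 4 (0xE3): reg=0x13

Answer: 0x13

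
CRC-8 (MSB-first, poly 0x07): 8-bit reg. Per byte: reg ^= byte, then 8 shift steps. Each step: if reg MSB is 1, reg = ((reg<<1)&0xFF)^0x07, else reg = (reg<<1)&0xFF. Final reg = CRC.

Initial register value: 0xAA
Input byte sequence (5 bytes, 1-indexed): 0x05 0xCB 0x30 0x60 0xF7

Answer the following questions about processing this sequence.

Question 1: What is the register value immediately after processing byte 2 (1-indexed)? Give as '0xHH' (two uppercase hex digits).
Answer: 0xA4

Derivation:
After byte 1 (0x05): reg=0x44
After byte 2 (0xCB): reg=0xA4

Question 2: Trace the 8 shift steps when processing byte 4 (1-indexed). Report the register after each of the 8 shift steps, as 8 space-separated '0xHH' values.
Answer: 0x0D 0x1A 0x34 0x68 0xD0 0xA7 0x49 0x92

Derivation:
After byte 1 (0x05): reg=0x44
After byte 2 (0xCB): reg=0xA4
After byte 3 (0x30): reg=0xE5
Register before byte 4: 0xE5
After XOR with byte 0x60: 0x85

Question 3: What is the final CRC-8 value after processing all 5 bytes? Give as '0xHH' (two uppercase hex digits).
Answer: 0x3C

Derivation:
After byte 1 (0x05): reg=0x44
After byte 2 (0xCB): reg=0xA4
After byte 3 (0x30): reg=0xE5
After byte 4 (0x60): reg=0x92
After byte 5 (0xF7): reg=0x3C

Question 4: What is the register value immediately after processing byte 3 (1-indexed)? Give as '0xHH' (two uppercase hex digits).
Answer: 0xE5

Derivation:
After byte 1 (0x05): reg=0x44
After byte 2 (0xCB): reg=0xA4
After byte 3 (0x30): reg=0xE5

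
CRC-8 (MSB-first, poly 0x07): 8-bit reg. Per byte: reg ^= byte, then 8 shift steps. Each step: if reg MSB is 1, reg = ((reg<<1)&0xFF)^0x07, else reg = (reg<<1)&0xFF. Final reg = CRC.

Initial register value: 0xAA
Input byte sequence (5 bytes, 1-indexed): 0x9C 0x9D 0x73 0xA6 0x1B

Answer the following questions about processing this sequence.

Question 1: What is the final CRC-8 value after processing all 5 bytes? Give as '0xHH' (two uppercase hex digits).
After byte 1 (0x9C): reg=0x82
After byte 2 (0x9D): reg=0x5D
After byte 3 (0x73): reg=0xCA
After byte 4 (0xA6): reg=0x03
After byte 5 (0x1B): reg=0x48

Answer: 0x48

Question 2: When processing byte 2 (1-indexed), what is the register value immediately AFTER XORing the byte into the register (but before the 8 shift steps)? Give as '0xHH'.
Register before byte 2: 0x82
Byte 2: 0x9D
0x82 XOR 0x9D = 0x1F

Answer: 0x1F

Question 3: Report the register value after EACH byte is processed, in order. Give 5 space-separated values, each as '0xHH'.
0x82 0x5D 0xCA 0x03 0x48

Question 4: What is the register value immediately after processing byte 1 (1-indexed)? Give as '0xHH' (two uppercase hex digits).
After byte 1 (0x9C): reg=0x82

Answer: 0x82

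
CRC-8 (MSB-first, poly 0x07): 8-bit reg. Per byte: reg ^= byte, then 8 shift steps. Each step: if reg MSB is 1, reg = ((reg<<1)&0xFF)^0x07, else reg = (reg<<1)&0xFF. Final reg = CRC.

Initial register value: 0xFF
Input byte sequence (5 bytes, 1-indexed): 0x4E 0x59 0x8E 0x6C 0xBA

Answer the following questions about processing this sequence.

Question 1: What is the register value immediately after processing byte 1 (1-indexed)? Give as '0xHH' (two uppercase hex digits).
Answer: 0x1E

Derivation:
After byte 1 (0x4E): reg=0x1E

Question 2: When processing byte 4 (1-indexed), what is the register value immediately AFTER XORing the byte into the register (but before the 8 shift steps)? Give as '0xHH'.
Answer: 0xFF

Derivation:
Register before byte 4: 0x93
Byte 4: 0x6C
0x93 XOR 0x6C = 0xFF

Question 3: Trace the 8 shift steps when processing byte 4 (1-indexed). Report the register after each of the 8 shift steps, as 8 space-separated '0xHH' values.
Answer: 0xF9 0xF5 0xED 0xDD 0xBD 0x7D 0xFA 0xF3

Derivation:
After byte 1 (0x4E): reg=0x1E
After byte 2 (0x59): reg=0xD2
After byte 3 (0x8E): reg=0x93
Register before byte 4: 0x93
After XOR with byte 0x6C: 0xFF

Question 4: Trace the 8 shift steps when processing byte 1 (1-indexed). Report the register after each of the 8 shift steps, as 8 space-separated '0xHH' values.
Register before byte 1: 0xFF
After XOR with byte 0x4E: 0xB1

Answer: 0x65 0xCA 0x93 0x21 0x42 0x84 0x0F 0x1E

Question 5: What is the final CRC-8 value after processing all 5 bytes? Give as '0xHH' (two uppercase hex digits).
After byte 1 (0x4E): reg=0x1E
After byte 2 (0x59): reg=0xD2
After byte 3 (0x8E): reg=0x93
After byte 4 (0x6C): reg=0xF3
After byte 5 (0xBA): reg=0xF8

Answer: 0xF8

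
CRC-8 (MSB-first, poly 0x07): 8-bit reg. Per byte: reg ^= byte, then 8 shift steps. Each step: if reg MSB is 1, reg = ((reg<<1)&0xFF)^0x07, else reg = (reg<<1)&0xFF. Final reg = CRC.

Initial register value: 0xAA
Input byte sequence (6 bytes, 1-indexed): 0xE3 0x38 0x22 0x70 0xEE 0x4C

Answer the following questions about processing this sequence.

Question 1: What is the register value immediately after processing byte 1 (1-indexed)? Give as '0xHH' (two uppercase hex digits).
Answer: 0xF8

Derivation:
After byte 1 (0xE3): reg=0xF8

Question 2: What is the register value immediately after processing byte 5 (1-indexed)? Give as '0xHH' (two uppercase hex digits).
After byte 1 (0xE3): reg=0xF8
After byte 2 (0x38): reg=0x4E
After byte 3 (0x22): reg=0x03
After byte 4 (0x70): reg=0x5E
After byte 5 (0xEE): reg=0x19

Answer: 0x19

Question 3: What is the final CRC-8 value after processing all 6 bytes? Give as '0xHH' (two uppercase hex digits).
After byte 1 (0xE3): reg=0xF8
After byte 2 (0x38): reg=0x4E
After byte 3 (0x22): reg=0x03
After byte 4 (0x70): reg=0x5E
After byte 5 (0xEE): reg=0x19
After byte 6 (0x4C): reg=0xAC

Answer: 0xAC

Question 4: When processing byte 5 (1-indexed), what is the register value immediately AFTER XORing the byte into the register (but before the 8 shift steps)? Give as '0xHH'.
Answer: 0xB0

Derivation:
Register before byte 5: 0x5E
Byte 5: 0xEE
0x5E XOR 0xEE = 0xB0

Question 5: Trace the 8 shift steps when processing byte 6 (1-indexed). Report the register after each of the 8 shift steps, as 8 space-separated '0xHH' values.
After byte 1 (0xE3): reg=0xF8
After byte 2 (0x38): reg=0x4E
After byte 3 (0x22): reg=0x03
After byte 4 (0x70): reg=0x5E
After byte 5 (0xEE): reg=0x19
Register before byte 6: 0x19
After XOR with byte 0x4C: 0x55

Answer: 0xAA 0x53 0xA6 0x4B 0x96 0x2B 0x56 0xAC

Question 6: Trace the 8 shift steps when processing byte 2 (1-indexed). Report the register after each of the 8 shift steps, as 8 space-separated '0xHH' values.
After byte 1 (0xE3): reg=0xF8
Register before byte 2: 0xF8
After XOR with byte 0x38: 0xC0

Answer: 0x87 0x09 0x12 0x24 0x48 0x90 0x27 0x4E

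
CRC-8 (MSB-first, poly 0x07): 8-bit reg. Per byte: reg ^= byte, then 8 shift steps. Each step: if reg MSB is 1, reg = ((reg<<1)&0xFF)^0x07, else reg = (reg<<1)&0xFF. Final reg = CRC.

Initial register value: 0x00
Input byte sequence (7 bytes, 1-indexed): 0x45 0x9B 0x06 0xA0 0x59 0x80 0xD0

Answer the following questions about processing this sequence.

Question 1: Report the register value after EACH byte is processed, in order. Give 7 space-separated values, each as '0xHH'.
0xDC 0xD2 0x22 0x87 0x14 0xE5 0x8B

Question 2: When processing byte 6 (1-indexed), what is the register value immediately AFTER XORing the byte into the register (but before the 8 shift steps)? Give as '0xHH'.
Register before byte 6: 0x14
Byte 6: 0x80
0x14 XOR 0x80 = 0x94

Answer: 0x94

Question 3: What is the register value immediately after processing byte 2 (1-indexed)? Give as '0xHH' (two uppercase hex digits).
After byte 1 (0x45): reg=0xDC
After byte 2 (0x9B): reg=0xD2

Answer: 0xD2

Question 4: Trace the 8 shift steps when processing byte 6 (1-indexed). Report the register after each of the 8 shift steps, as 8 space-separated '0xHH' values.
After byte 1 (0x45): reg=0xDC
After byte 2 (0x9B): reg=0xD2
After byte 3 (0x06): reg=0x22
After byte 4 (0xA0): reg=0x87
After byte 5 (0x59): reg=0x14
Register before byte 6: 0x14
After XOR with byte 0x80: 0x94

Answer: 0x2F 0x5E 0xBC 0x7F 0xFE 0xFB 0xF1 0xE5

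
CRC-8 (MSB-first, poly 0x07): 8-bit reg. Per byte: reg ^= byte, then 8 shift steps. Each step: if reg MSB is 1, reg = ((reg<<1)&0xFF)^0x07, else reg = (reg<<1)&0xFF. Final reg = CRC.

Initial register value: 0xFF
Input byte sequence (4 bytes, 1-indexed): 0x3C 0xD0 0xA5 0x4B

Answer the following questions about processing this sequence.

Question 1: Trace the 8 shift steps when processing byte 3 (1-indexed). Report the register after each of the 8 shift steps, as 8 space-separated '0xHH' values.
Answer: 0x92 0x23 0x46 0x8C 0x1F 0x3E 0x7C 0xF8

Derivation:
After byte 1 (0x3C): reg=0x47
After byte 2 (0xD0): reg=0xEC
Register before byte 3: 0xEC
After XOR with byte 0xA5: 0x49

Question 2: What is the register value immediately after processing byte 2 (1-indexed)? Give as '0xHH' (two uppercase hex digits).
Answer: 0xEC

Derivation:
After byte 1 (0x3C): reg=0x47
After byte 2 (0xD0): reg=0xEC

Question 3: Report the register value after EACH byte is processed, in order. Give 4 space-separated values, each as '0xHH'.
0x47 0xEC 0xF8 0x10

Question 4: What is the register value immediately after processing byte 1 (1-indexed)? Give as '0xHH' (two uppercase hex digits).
After byte 1 (0x3C): reg=0x47

Answer: 0x47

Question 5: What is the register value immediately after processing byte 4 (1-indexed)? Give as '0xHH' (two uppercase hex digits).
After byte 1 (0x3C): reg=0x47
After byte 2 (0xD0): reg=0xEC
After byte 3 (0xA5): reg=0xF8
After byte 4 (0x4B): reg=0x10

Answer: 0x10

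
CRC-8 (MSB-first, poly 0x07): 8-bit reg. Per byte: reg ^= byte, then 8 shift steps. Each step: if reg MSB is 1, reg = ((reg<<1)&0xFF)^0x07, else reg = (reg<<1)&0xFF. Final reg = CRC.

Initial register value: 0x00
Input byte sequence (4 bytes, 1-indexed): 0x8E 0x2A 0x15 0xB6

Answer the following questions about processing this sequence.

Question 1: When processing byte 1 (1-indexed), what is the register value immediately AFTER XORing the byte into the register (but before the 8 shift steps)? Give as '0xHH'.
Register before byte 1: 0x00
Byte 1: 0x8E
0x00 XOR 0x8E = 0x8E

Answer: 0x8E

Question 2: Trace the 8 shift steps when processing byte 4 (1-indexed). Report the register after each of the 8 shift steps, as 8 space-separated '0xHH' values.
After byte 1 (0x8E): reg=0xA3
After byte 2 (0x2A): reg=0xB6
After byte 3 (0x15): reg=0x60
Register before byte 4: 0x60
After XOR with byte 0xB6: 0xD6

Answer: 0xAB 0x51 0xA2 0x43 0x86 0x0B 0x16 0x2C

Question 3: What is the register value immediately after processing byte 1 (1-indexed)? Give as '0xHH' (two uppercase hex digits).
After byte 1 (0x8E): reg=0xA3

Answer: 0xA3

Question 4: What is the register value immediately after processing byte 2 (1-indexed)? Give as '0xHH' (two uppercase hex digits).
Answer: 0xB6

Derivation:
After byte 1 (0x8E): reg=0xA3
After byte 2 (0x2A): reg=0xB6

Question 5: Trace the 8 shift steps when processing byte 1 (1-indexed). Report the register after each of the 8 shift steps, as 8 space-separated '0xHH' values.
Answer: 0x1B 0x36 0x6C 0xD8 0xB7 0x69 0xD2 0xA3

Derivation:
Register before byte 1: 0x00
After XOR with byte 0x8E: 0x8E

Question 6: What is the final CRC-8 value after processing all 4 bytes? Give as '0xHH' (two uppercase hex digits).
After byte 1 (0x8E): reg=0xA3
After byte 2 (0x2A): reg=0xB6
After byte 3 (0x15): reg=0x60
After byte 4 (0xB6): reg=0x2C

Answer: 0x2C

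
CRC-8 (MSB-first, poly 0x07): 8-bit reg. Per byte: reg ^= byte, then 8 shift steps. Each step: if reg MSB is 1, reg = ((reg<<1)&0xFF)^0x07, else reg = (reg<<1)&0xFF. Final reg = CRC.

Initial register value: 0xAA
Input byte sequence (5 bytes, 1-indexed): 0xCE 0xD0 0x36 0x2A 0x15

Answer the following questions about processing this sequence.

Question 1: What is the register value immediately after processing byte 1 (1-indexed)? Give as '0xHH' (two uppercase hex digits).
Answer: 0x3B

Derivation:
After byte 1 (0xCE): reg=0x3B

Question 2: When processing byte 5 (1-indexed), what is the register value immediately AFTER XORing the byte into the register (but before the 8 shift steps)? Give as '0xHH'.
Register before byte 5: 0x73
Byte 5: 0x15
0x73 XOR 0x15 = 0x66

Answer: 0x66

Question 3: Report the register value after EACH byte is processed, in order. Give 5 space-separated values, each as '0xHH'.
0x3B 0x9F 0x56 0x73 0x35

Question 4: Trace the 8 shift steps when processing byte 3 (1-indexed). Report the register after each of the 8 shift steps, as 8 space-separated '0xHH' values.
After byte 1 (0xCE): reg=0x3B
After byte 2 (0xD0): reg=0x9F
Register before byte 3: 0x9F
After XOR with byte 0x36: 0xA9

Answer: 0x55 0xAA 0x53 0xA6 0x4B 0x96 0x2B 0x56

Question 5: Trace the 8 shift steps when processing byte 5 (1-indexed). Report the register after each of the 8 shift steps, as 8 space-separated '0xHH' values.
After byte 1 (0xCE): reg=0x3B
After byte 2 (0xD0): reg=0x9F
After byte 3 (0x36): reg=0x56
After byte 4 (0x2A): reg=0x73
Register before byte 5: 0x73
After XOR with byte 0x15: 0x66

Answer: 0xCC 0x9F 0x39 0x72 0xE4 0xCF 0x99 0x35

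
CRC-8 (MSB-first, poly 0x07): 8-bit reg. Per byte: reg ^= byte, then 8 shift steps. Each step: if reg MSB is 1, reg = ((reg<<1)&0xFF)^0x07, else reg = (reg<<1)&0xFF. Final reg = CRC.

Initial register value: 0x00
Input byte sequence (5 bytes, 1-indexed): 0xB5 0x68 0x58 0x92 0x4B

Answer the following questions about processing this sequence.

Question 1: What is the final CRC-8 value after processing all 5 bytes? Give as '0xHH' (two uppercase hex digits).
After byte 1 (0xB5): reg=0x02
After byte 2 (0x68): reg=0x11
After byte 3 (0x58): reg=0xF8
After byte 4 (0x92): reg=0x11
After byte 5 (0x4B): reg=0x81

Answer: 0x81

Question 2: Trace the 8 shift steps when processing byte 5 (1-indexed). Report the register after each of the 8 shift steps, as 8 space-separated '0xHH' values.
Answer: 0xB4 0x6F 0xDE 0xBB 0x71 0xE2 0xC3 0x81

Derivation:
After byte 1 (0xB5): reg=0x02
After byte 2 (0x68): reg=0x11
After byte 3 (0x58): reg=0xF8
After byte 4 (0x92): reg=0x11
Register before byte 5: 0x11
After XOR with byte 0x4B: 0x5A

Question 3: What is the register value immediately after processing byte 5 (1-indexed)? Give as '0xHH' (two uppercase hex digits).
Answer: 0x81

Derivation:
After byte 1 (0xB5): reg=0x02
After byte 2 (0x68): reg=0x11
After byte 3 (0x58): reg=0xF8
After byte 4 (0x92): reg=0x11
After byte 5 (0x4B): reg=0x81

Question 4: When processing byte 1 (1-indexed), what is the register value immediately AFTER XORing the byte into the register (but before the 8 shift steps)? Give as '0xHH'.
Register before byte 1: 0x00
Byte 1: 0xB5
0x00 XOR 0xB5 = 0xB5

Answer: 0xB5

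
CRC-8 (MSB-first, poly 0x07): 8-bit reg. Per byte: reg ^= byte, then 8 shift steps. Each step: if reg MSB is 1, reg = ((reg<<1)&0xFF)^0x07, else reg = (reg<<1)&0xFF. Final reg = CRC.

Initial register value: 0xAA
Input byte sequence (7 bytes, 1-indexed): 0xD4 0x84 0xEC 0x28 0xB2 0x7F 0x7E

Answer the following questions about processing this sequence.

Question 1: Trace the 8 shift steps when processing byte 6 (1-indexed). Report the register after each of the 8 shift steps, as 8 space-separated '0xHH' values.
After byte 1 (0xD4): reg=0x7D
After byte 2 (0x84): reg=0xE1
After byte 3 (0xEC): reg=0x23
After byte 4 (0x28): reg=0x31
After byte 5 (0xB2): reg=0x80
Register before byte 6: 0x80
After XOR with byte 0x7F: 0xFF

Answer: 0xF9 0xF5 0xED 0xDD 0xBD 0x7D 0xFA 0xF3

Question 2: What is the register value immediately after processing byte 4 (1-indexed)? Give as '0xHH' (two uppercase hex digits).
Answer: 0x31

Derivation:
After byte 1 (0xD4): reg=0x7D
After byte 2 (0x84): reg=0xE1
After byte 3 (0xEC): reg=0x23
After byte 4 (0x28): reg=0x31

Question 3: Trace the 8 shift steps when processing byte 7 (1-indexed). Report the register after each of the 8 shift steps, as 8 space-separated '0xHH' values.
Answer: 0x1D 0x3A 0x74 0xE8 0xD7 0xA9 0x55 0xAA

Derivation:
After byte 1 (0xD4): reg=0x7D
After byte 2 (0x84): reg=0xE1
After byte 3 (0xEC): reg=0x23
After byte 4 (0x28): reg=0x31
After byte 5 (0xB2): reg=0x80
After byte 6 (0x7F): reg=0xF3
Register before byte 7: 0xF3
After XOR with byte 0x7E: 0x8D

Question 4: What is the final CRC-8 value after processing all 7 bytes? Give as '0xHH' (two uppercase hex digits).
Answer: 0xAA

Derivation:
After byte 1 (0xD4): reg=0x7D
After byte 2 (0x84): reg=0xE1
After byte 3 (0xEC): reg=0x23
After byte 4 (0x28): reg=0x31
After byte 5 (0xB2): reg=0x80
After byte 6 (0x7F): reg=0xF3
After byte 7 (0x7E): reg=0xAA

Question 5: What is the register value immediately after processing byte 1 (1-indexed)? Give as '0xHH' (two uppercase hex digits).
Answer: 0x7D

Derivation:
After byte 1 (0xD4): reg=0x7D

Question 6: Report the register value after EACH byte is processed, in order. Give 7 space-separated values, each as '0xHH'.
0x7D 0xE1 0x23 0x31 0x80 0xF3 0xAA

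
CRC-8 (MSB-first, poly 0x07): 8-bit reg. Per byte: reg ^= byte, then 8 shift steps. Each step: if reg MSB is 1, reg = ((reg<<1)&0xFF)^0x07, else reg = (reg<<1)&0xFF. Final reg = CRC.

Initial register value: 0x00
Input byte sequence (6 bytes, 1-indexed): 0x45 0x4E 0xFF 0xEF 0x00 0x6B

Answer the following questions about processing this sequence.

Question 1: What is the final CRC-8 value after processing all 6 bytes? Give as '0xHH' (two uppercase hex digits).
Answer: 0x2F

Derivation:
After byte 1 (0x45): reg=0xDC
After byte 2 (0x4E): reg=0xF7
After byte 3 (0xFF): reg=0x38
After byte 4 (0xEF): reg=0x2B
After byte 5 (0x00): reg=0xD1
After byte 6 (0x6B): reg=0x2F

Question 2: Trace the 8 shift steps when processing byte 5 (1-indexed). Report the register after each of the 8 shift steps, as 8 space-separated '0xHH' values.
After byte 1 (0x45): reg=0xDC
After byte 2 (0x4E): reg=0xF7
After byte 3 (0xFF): reg=0x38
After byte 4 (0xEF): reg=0x2B
Register before byte 5: 0x2B
After XOR with byte 0x00: 0x2B

Answer: 0x56 0xAC 0x5F 0xBE 0x7B 0xF6 0xEB 0xD1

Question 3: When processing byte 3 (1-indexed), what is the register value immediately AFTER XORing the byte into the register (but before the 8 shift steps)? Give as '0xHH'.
Answer: 0x08

Derivation:
Register before byte 3: 0xF7
Byte 3: 0xFF
0xF7 XOR 0xFF = 0x08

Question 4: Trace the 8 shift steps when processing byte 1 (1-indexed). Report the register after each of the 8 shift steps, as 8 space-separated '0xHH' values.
Answer: 0x8A 0x13 0x26 0x4C 0x98 0x37 0x6E 0xDC

Derivation:
Register before byte 1: 0x00
After XOR with byte 0x45: 0x45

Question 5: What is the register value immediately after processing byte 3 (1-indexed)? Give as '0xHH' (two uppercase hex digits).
Answer: 0x38

Derivation:
After byte 1 (0x45): reg=0xDC
After byte 2 (0x4E): reg=0xF7
After byte 3 (0xFF): reg=0x38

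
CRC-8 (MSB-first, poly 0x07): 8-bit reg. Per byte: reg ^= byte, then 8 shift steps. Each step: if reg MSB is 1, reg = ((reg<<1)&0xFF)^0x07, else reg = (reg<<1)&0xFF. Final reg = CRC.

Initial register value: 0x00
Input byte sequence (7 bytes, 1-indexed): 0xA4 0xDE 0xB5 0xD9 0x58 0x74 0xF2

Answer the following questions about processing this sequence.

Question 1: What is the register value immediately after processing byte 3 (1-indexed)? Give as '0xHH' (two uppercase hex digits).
Answer: 0x8D

Derivation:
After byte 1 (0xA4): reg=0x75
After byte 2 (0xDE): reg=0x58
After byte 3 (0xB5): reg=0x8D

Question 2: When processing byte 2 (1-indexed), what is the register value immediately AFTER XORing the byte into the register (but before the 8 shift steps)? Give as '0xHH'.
Register before byte 2: 0x75
Byte 2: 0xDE
0x75 XOR 0xDE = 0xAB

Answer: 0xAB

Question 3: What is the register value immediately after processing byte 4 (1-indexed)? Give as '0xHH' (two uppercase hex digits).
Answer: 0xAB

Derivation:
After byte 1 (0xA4): reg=0x75
After byte 2 (0xDE): reg=0x58
After byte 3 (0xB5): reg=0x8D
After byte 4 (0xD9): reg=0xAB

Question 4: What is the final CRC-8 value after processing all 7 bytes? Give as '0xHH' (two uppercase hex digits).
After byte 1 (0xA4): reg=0x75
After byte 2 (0xDE): reg=0x58
After byte 3 (0xB5): reg=0x8D
After byte 4 (0xD9): reg=0xAB
After byte 5 (0x58): reg=0xD7
After byte 6 (0x74): reg=0x60
After byte 7 (0xF2): reg=0xF7

Answer: 0xF7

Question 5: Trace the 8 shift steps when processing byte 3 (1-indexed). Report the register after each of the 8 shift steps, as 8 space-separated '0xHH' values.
Answer: 0xDD 0xBD 0x7D 0xFA 0xF3 0xE1 0xC5 0x8D

Derivation:
After byte 1 (0xA4): reg=0x75
After byte 2 (0xDE): reg=0x58
Register before byte 3: 0x58
After XOR with byte 0xB5: 0xED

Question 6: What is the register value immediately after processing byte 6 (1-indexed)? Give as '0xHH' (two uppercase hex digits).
After byte 1 (0xA4): reg=0x75
After byte 2 (0xDE): reg=0x58
After byte 3 (0xB5): reg=0x8D
After byte 4 (0xD9): reg=0xAB
After byte 5 (0x58): reg=0xD7
After byte 6 (0x74): reg=0x60

Answer: 0x60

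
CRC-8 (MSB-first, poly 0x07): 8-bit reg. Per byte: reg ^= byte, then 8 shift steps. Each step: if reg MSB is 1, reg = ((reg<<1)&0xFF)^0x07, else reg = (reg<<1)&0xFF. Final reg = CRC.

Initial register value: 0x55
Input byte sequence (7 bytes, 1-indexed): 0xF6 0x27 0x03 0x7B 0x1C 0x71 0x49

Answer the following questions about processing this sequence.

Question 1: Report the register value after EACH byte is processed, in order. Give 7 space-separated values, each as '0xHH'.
0x60 0xD2 0x39 0xC9 0x25 0xAB 0xA0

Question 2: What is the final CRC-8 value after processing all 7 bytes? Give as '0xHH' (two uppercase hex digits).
Answer: 0xA0

Derivation:
After byte 1 (0xF6): reg=0x60
After byte 2 (0x27): reg=0xD2
After byte 3 (0x03): reg=0x39
After byte 4 (0x7B): reg=0xC9
After byte 5 (0x1C): reg=0x25
After byte 6 (0x71): reg=0xAB
After byte 7 (0x49): reg=0xA0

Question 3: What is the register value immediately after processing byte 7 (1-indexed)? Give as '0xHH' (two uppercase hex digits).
Answer: 0xA0

Derivation:
After byte 1 (0xF6): reg=0x60
After byte 2 (0x27): reg=0xD2
After byte 3 (0x03): reg=0x39
After byte 4 (0x7B): reg=0xC9
After byte 5 (0x1C): reg=0x25
After byte 6 (0x71): reg=0xAB
After byte 7 (0x49): reg=0xA0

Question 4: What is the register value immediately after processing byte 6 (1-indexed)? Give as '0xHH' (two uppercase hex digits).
Answer: 0xAB

Derivation:
After byte 1 (0xF6): reg=0x60
After byte 2 (0x27): reg=0xD2
After byte 3 (0x03): reg=0x39
After byte 4 (0x7B): reg=0xC9
After byte 5 (0x1C): reg=0x25
After byte 6 (0x71): reg=0xAB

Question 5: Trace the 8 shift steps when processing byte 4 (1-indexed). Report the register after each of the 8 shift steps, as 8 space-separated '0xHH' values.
Answer: 0x84 0x0F 0x1E 0x3C 0x78 0xF0 0xE7 0xC9

Derivation:
After byte 1 (0xF6): reg=0x60
After byte 2 (0x27): reg=0xD2
After byte 3 (0x03): reg=0x39
Register before byte 4: 0x39
After XOR with byte 0x7B: 0x42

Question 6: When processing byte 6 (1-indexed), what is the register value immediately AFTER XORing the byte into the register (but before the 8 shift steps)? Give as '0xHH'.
Register before byte 6: 0x25
Byte 6: 0x71
0x25 XOR 0x71 = 0x54

Answer: 0x54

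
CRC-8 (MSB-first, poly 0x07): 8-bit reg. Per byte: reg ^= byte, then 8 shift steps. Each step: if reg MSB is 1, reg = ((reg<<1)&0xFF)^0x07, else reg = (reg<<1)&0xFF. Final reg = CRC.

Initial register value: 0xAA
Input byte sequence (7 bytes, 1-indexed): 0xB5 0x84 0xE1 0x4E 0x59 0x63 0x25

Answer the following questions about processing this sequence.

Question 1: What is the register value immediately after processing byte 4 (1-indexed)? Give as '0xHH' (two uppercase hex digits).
After byte 1 (0xB5): reg=0x5D
After byte 2 (0x84): reg=0x01
After byte 3 (0xE1): reg=0xAE
After byte 4 (0x4E): reg=0xAE

Answer: 0xAE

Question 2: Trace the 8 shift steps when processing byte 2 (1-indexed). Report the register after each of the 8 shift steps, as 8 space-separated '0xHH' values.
After byte 1 (0xB5): reg=0x5D
Register before byte 2: 0x5D
After XOR with byte 0x84: 0xD9

Answer: 0xB5 0x6D 0xDA 0xB3 0x61 0xC2 0x83 0x01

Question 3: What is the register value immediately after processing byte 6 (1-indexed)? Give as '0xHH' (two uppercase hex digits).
After byte 1 (0xB5): reg=0x5D
After byte 2 (0x84): reg=0x01
After byte 3 (0xE1): reg=0xAE
After byte 4 (0x4E): reg=0xAE
After byte 5 (0x59): reg=0xCB
After byte 6 (0x63): reg=0x51

Answer: 0x51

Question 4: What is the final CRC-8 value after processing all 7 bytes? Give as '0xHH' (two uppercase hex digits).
Answer: 0x4B

Derivation:
After byte 1 (0xB5): reg=0x5D
After byte 2 (0x84): reg=0x01
After byte 3 (0xE1): reg=0xAE
After byte 4 (0x4E): reg=0xAE
After byte 5 (0x59): reg=0xCB
After byte 6 (0x63): reg=0x51
After byte 7 (0x25): reg=0x4B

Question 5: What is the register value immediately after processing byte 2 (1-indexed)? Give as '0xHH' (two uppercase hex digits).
Answer: 0x01

Derivation:
After byte 1 (0xB5): reg=0x5D
After byte 2 (0x84): reg=0x01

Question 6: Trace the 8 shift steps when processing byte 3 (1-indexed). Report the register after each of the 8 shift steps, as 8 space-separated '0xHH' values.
Answer: 0xC7 0x89 0x15 0x2A 0x54 0xA8 0x57 0xAE

Derivation:
After byte 1 (0xB5): reg=0x5D
After byte 2 (0x84): reg=0x01
Register before byte 3: 0x01
After XOR with byte 0xE1: 0xE0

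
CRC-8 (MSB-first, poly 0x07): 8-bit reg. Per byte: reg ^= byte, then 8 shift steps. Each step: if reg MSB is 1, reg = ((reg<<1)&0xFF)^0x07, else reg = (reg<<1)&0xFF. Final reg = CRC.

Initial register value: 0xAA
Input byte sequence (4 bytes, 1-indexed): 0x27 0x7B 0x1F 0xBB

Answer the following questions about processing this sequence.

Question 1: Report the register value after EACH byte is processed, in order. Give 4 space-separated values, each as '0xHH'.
0xAA 0x39 0xF2 0xF8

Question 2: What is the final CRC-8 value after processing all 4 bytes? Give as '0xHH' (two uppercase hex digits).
Answer: 0xF8

Derivation:
After byte 1 (0x27): reg=0xAA
After byte 2 (0x7B): reg=0x39
After byte 3 (0x1F): reg=0xF2
After byte 4 (0xBB): reg=0xF8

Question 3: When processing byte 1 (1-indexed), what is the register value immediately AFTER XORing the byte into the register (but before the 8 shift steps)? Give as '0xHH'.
Answer: 0x8D

Derivation:
Register before byte 1: 0xAA
Byte 1: 0x27
0xAA XOR 0x27 = 0x8D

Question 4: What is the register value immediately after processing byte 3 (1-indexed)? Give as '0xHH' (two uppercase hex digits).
After byte 1 (0x27): reg=0xAA
After byte 2 (0x7B): reg=0x39
After byte 3 (0x1F): reg=0xF2

Answer: 0xF2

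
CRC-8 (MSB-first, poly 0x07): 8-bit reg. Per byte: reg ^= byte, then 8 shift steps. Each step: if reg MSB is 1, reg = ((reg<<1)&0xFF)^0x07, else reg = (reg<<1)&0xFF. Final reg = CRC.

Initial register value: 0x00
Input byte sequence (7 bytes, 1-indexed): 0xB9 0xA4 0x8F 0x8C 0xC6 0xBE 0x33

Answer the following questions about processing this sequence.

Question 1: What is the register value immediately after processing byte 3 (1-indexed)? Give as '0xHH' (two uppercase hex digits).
Answer: 0x38

Derivation:
After byte 1 (0xB9): reg=0x26
After byte 2 (0xA4): reg=0x87
After byte 3 (0x8F): reg=0x38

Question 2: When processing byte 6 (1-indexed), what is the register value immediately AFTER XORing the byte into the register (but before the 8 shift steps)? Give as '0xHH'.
Answer: 0xF9

Derivation:
Register before byte 6: 0x47
Byte 6: 0xBE
0x47 XOR 0xBE = 0xF9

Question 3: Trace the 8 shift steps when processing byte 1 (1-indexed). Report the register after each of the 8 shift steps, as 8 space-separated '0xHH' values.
Answer: 0x75 0xEA 0xD3 0xA1 0x45 0x8A 0x13 0x26

Derivation:
Register before byte 1: 0x00
After XOR with byte 0xB9: 0xB9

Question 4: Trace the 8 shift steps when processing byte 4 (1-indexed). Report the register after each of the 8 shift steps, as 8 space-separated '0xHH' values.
Answer: 0x6F 0xDE 0xBB 0x71 0xE2 0xC3 0x81 0x05

Derivation:
After byte 1 (0xB9): reg=0x26
After byte 2 (0xA4): reg=0x87
After byte 3 (0x8F): reg=0x38
Register before byte 4: 0x38
After XOR with byte 0x8C: 0xB4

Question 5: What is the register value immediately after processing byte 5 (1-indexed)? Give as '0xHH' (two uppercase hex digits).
After byte 1 (0xB9): reg=0x26
After byte 2 (0xA4): reg=0x87
After byte 3 (0x8F): reg=0x38
After byte 4 (0x8C): reg=0x05
After byte 5 (0xC6): reg=0x47

Answer: 0x47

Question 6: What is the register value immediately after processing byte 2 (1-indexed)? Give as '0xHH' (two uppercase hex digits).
After byte 1 (0xB9): reg=0x26
After byte 2 (0xA4): reg=0x87

Answer: 0x87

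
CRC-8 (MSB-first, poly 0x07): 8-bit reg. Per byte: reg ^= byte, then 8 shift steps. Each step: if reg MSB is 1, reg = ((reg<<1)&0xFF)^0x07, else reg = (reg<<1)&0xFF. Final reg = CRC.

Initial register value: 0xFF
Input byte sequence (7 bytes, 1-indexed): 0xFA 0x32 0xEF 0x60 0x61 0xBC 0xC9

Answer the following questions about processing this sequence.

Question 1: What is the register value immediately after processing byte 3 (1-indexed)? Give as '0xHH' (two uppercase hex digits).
Answer: 0x90

Derivation:
After byte 1 (0xFA): reg=0x1B
After byte 2 (0x32): reg=0xDF
After byte 3 (0xEF): reg=0x90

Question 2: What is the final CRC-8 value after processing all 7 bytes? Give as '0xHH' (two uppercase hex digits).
Answer: 0x6F

Derivation:
After byte 1 (0xFA): reg=0x1B
After byte 2 (0x32): reg=0xDF
After byte 3 (0xEF): reg=0x90
After byte 4 (0x60): reg=0xDE
After byte 5 (0x61): reg=0x34
After byte 6 (0xBC): reg=0xB1
After byte 7 (0xC9): reg=0x6F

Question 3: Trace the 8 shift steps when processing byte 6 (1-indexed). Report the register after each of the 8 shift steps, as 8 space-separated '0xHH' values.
After byte 1 (0xFA): reg=0x1B
After byte 2 (0x32): reg=0xDF
After byte 3 (0xEF): reg=0x90
After byte 4 (0x60): reg=0xDE
After byte 5 (0x61): reg=0x34
Register before byte 6: 0x34
After XOR with byte 0xBC: 0x88

Answer: 0x17 0x2E 0x5C 0xB8 0x77 0xEE 0xDB 0xB1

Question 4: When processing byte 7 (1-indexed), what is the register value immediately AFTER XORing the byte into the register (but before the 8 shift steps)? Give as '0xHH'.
Answer: 0x78

Derivation:
Register before byte 7: 0xB1
Byte 7: 0xC9
0xB1 XOR 0xC9 = 0x78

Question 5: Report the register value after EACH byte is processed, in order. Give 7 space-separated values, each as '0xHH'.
0x1B 0xDF 0x90 0xDE 0x34 0xB1 0x6F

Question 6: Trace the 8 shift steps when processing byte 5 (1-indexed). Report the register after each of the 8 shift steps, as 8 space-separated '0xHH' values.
Answer: 0x79 0xF2 0xE3 0xC1 0x85 0x0D 0x1A 0x34

Derivation:
After byte 1 (0xFA): reg=0x1B
After byte 2 (0x32): reg=0xDF
After byte 3 (0xEF): reg=0x90
After byte 4 (0x60): reg=0xDE
Register before byte 5: 0xDE
After XOR with byte 0x61: 0xBF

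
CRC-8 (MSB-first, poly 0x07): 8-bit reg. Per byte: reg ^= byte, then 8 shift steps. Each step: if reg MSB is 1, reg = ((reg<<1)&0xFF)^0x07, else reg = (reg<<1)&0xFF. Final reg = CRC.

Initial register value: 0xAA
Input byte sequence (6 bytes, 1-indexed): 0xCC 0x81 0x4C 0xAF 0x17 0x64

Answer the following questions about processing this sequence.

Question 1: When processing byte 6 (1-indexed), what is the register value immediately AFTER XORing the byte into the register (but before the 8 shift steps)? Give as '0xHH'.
Register before byte 6: 0x02
Byte 6: 0x64
0x02 XOR 0x64 = 0x66

Answer: 0x66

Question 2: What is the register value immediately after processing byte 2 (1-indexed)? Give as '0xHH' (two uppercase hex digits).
Answer: 0x05

Derivation:
After byte 1 (0xCC): reg=0x35
After byte 2 (0x81): reg=0x05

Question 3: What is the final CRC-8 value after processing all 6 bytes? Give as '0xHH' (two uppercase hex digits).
Answer: 0x35

Derivation:
After byte 1 (0xCC): reg=0x35
After byte 2 (0x81): reg=0x05
After byte 3 (0x4C): reg=0xF8
After byte 4 (0xAF): reg=0xA2
After byte 5 (0x17): reg=0x02
After byte 6 (0x64): reg=0x35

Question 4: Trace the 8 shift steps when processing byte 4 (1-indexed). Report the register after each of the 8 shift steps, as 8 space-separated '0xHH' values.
Answer: 0xAE 0x5B 0xB6 0x6B 0xD6 0xAB 0x51 0xA2

Derivation:
After byte 1 (0xCC): reg=0x35
After byte 2 (0x81): reg=0x05
After byte 3 (0x4C): reg=0xF8
Register before byte 4: 0xF8
After XOR with byte 0xAF: 0x57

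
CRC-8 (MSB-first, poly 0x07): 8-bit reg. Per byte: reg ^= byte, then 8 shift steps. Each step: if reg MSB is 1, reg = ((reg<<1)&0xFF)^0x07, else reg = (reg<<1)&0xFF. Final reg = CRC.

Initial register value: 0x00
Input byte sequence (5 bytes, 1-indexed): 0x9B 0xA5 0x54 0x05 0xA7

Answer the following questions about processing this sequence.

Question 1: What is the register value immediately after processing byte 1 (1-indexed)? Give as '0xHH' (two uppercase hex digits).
After byte 1 (0x9B): reg=0xC8

Answer: 0xC8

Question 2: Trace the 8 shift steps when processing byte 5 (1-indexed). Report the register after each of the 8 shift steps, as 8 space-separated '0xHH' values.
Answer: 0x67 0xCE 0x9B 0x31 0x62 0xC4 0x8F 0x19

Derivation:
After byte 1 (0x9B): reg=0xC8
After byte 2 (0xA5): reg=0x04
After byte 3 (0x54): reg=0xB7
After byte 4 (0x05): reg=0x17
Register before byte 5: 0x17
After XOR with byte 0xA7: 0xB0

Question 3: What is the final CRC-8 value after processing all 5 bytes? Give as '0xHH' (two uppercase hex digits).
Answer: 0x19

Derivation:
After byte 1 (0x9B): reg=0xC8
After byte 2 (0xA5): reg=0x04
After byte 3 (0x54): reg=0xB7
After byte 4 (0x05): reg=0x17
After byte 5 (0xA7): reg=0x19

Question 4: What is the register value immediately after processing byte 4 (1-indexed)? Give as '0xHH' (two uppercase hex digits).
After byte 1 (0x9B): reg=0xC8
After byte 2 (0xA5): reg=0x04
After byte 3 (0x54): reg=0xB7
After byte 4 (0x05): reg=0x17

Answer: 0x17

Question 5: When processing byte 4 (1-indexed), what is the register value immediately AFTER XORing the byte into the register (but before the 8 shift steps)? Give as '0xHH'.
Register before byte 4: 0xB7
Byte 4: 0x05
0xB7 XOR 0x05 = 0xB2

Answer: 0xB2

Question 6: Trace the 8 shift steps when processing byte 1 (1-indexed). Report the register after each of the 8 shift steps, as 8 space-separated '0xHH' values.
Answer: 0x31 0x62 0xC4 0x8F 0x19 0x32 0x64 0xC8

Derivation:
Register before byte 1: 0x00
After XOR with byte 0x9B: 0x9B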